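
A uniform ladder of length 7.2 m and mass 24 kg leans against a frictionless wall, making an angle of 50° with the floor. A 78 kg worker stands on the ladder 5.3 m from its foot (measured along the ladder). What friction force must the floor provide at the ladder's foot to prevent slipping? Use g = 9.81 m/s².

f ≈ 571 N

About the foot of the ladder:
Ladder weight 24×9.81 = 235.4 N acts at 3.6 m along the ladder; its horizontal arm is 3.6·cos50° = 2.314 m → τ = 544.7 N·m clockwise.
Worker: 78×9.81 = 765.2 N at 5.3 m → arm 3.407 m → τ = 2607 N·m clockwise.
Wall normal N acts horizontally at the top; its moment arm is the height L sinθ = 7.2·sin50° = 5.516 m, counterclockwise.
For rotational equilibrium, N × 5.516 = 3152, so N = 571 N.
ΣFx = 0: friction at the foot balances the wall's push, so f = N_wall = 571 N.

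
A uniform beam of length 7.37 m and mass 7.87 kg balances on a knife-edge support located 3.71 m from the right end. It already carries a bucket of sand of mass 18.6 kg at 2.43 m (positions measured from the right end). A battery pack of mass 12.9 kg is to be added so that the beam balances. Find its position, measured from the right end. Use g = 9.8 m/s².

Sum moments about the knife-edge support (at 3.71 m from the right end) (the support reaction has zero arm there).
Beam weight: 7.87 × 9.8 = 77.13 N down at 3.685 m → arm 0.025 m, τ = 77.13 × 0.025 = 1.928 N·m clockwise.
Bucket of sand: 18.6 × 9.8 = 182.3 N down at 2.43 m → arm 1.28 m, τ = 182.3 × 1.28 = 233.3 N·m clockwise.
Net moment of existing loads = 235.2 N·m clockwise.
The battery pack weighs 12.9 × 9.8 = 126.4 N and must supply an equal counterclockwise moment, so its lever arm about the knife-edge support is 235.2 / 126.4 = 1.86 m.
That puts it at 3.71 + 1.86 = 5.57 m from the right end.

x ≈ 5.57 m from the right end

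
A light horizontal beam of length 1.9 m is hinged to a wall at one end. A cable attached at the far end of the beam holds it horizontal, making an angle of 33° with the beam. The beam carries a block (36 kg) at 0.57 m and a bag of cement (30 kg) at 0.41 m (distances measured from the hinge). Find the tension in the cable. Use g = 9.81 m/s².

T ≈ 311 N

Take moments about the hinge.
Block: 36 × 9.81 = 353.2 N down at 0.57 m → arm 0.57 m, τ = 353.2 × 0.57 = 201.3 N·m clockwise.
Bag of cement: 30 × 9.81 = 294.3 N down at 0.41 m → arm 0.41 m, τ = 294.3 × 0.41 = 120.7 N·m clockwise.
Total clockwise load moment = 322 N·m.
The cable tension T acts at 1.9 m; only its component perpendicular to the beam, T sinθ, produces torque. sin 33° = 0.5446.
Balancing moments: T × 1.9 × 0.5446 = 322, giving T = 322 / 1.035 = 311 N.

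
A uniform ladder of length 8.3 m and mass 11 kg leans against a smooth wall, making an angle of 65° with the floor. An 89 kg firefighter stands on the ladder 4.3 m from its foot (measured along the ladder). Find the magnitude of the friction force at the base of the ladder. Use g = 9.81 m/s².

Choose the foot of the ladder as the axis so the floor normal and friction both act there and drop out.
Ladder weight 11×9.81 = 107.9 N acts at 4.15 m along the ladder; its horizontal arm is 4.15·cos65° = 1.754 m → τ = 189.3 N·m clockwise.
Firefighter: 89×9.81 = 873.1 N at 4.3 m → arm 1.817 m → τ = 1586 N·m clockwise.
Wall normal N acts horizontally at the top; its moment arm is the height L sinθ = 8.3·sin65° = 7.522 m, counterclockwise.
Balancing moments: N × 7.522 = 1775, giving N = 236 N.
ΣFx = 0: friction at the foot balances the wall's push, so f = N_wall = 236 N.

f ≈ 236 N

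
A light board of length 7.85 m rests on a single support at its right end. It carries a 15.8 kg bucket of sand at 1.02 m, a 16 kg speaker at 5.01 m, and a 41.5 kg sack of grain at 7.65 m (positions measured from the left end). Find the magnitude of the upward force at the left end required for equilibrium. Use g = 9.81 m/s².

F ≈ 202 N

Sum moments about the right end (the unknown pivot reaction has zero arm there).
Bucket of sand: 15.8 × 9.81 = 155 N down at 1.02 m → arm 6.83 m, τ = 155 × 6.83 = 1059 N·m counterclockwise.
Speaker: 16 × 9.81 = 157 N down at 5.01 m → arm 2.84 m, τ = 157 × 2.84 = 445.9 N·m counterclockwise.
Sack of grain: 41.5 × 9.81 = 407.1 N down at 7.65 m → arm 0.2 m, τ = 407.1 × 0.2 = 81.42 N·m counterclockwise.
Net moment of the loads = 1586 N·m counterclockwise.
The upward force F acts at the left end, arm 7.85 m, giving F × 7.85 clockwise.
Στ = 0 ⇒ F × 7.85 = 1586 ⇒ F = 1586 / 7.85 = 202 N.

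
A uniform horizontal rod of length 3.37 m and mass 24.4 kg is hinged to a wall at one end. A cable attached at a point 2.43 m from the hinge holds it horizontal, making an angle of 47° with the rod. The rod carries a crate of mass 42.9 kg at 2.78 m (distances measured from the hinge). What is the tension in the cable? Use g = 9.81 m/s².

T ≈ 885 N

About the hinge:
Beam weight: 24.4 × 9.81 = 239.4 N down at 1.685 m → arm 1.685 m, τ = 239.4 × 1.685 = 403.4 N·m clockwise.
Crate: 42.9 × 9.81 = 420.8 N down at 2.78 m → arm 2.78 m, τ = 420.8 × 2.78 = 1170 N·m clockwise.
Total clockwise load moment = 1573 N·m.
The cable tension T acts at 2.43 m; only its component perpendicular to the rod, T sinθ, produces torque. sin 47° = 0.7314.
Στ = 0 ⇒ T × 2.43 × 0.7314 = 1573 ⇒ T = 1573 / 1.777 = 885 N.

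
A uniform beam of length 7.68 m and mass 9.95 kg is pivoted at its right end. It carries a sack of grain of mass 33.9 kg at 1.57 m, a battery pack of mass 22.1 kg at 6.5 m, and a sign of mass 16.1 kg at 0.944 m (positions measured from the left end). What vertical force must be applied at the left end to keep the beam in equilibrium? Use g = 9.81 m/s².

F ≈ 485 N

Taking torques about the right end:
Beam weight: 9.95 × 9.81 = 97.61 N down at 3.84 m → arm 3.84 m, τ = 97.61 × 3.84 = 374.8 N·m counterclockwise.
Sack of grain: 33.9 × 9.81 = 332.6 N down at 1.57 m → arm 6.11 m, τ = 332.6 × 6.11 = 2032 N·m counterclockwise.
Battery pack: 22.1 × 9.81 = 216.8 N down at 6.5 m → arm 1.18 m, τ = 216.8 × 1.18 = 255.8 N·m counterclockwise.
Sign: 16.1 × 9.81 = 157.9 N down at 0.944 m → arm 6.736 m, τ = 157.9 × 6.736 = 1064 N·m counterclockwise.
Net moment of the loads = 3727 N·m counterclockwise.
The upward force F acts at the left end, arm 7.68 m, giving F × 7.68 clockwise.
Στ = 0 ⇒ F × 7.68 = 3727 ⇒ F = 3727 / 7.68 = 485 N.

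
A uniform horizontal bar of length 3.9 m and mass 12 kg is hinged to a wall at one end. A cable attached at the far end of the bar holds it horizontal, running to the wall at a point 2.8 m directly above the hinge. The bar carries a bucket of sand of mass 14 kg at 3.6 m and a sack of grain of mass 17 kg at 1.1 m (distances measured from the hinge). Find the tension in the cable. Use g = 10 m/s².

About the hinge:
Beam weight: 12 × 10 = 120 N down at 1.95 m → arm 1.95 m, τ = 120 × 1.95 = 234 N·m clockwise.
Bucket of sand: 14 × 10 = 140 N down at 3.6 m → arm 3.6 m, τ = 140 × 3.6 = 504 N·m clockwise.
Sack of grain: 17 × 10 = 170 N down at 1.1 m → arm 1.1 m, τ = 170 × 1.1 = 187 N·m clockwise.
Total clockwise load moment = 925 N·m.
The cable tension T acts at 3.9 m; only its component perpendicular to the bar, T sinθ, produces torque. sinθ = h/√(h²+d²) = 2.8/√(2.8²+3.9²) = 0.5832.
For rotational equilibrium, T × 3.9 × 0.5832 = 925, so T = 925 / 2.274 = 407 N.

T ≈ 407 N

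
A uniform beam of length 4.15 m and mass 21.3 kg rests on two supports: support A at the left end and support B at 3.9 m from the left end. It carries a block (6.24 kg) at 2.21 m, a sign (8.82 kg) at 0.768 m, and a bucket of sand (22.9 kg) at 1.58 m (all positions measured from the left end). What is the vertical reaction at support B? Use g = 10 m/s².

Choose support A as the axis so its reaction then has zero moment arm.
Beam weight: 21.3 × 10 = 213 N down at 2.075 m → arm 2.075 m, τ = 213 × 2.075 = 442 N·m clockwise.
Block: 6.24 × 10 = 62.4 N down at 2.21 m → arm 2.21 m, τ = 62.4 × 2.21 = 137.9 N·m clockwise.
Sign: 8.82 × 10 = 88.2 N down at 0.768 m → arm 0.768 m, τ = 88.2 × 0.768 = 67.74 N·m clockwise.
Bucket of sand: 22.9 × 10 = 229 N down at 1.58 m → arm 1.58 m, τ = 229 × 1.58 = 361.8 N·m clockwise.
Net load moment about support A = 1009 N·m clockwise.
Reaction R at support B is upward at 3.9 m, arm 3.9 m → moment R × 3.9 counterclockwise.
For rotational equilibrium, R × 3.9 = 1009, so R = 259 N.

R_B ≈ 259 N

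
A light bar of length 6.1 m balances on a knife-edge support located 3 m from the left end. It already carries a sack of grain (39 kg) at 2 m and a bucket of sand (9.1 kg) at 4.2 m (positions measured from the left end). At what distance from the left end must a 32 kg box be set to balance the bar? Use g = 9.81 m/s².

Taking torques about the knife-edge support (at 3 m from the left end):
Sack of grain: 39 × 9.81 = 382.6 N down at 2 m → arm 1 m, τ = 382.6 × 1 = 382.6 N·m counterclockwise.
Bucket of sand: 9.1 × 9.81 = 89.27 N down at 4.2 m → arm 1.2 m, τ = 89.27 × 1.2 = 107.1 N·m clockwise.
Net moment of existing loads = 275.5 N·m counterclockwise.
The box weighs 32 × 9.81 = 313.9 N and must supply an equal clockwise moment, so its lever arm about the knife-edge support is 275.5 / 313.9 = 0.878 m.
That puts it at 3 + 0.878 = 3.88 m from the left end.

x ≈ 3.88 m from the left end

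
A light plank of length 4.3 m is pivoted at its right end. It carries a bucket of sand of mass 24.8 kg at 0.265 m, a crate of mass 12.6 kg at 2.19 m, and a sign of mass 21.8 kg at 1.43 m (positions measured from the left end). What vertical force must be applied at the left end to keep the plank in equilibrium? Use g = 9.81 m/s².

Taking torques about the right end:
Bucket of sand: 24.8 × 9.81 = 243.3 N down at 0.265 m → arm 4.035 m, τ = 243.3 × 4.035 = 981.7 N·m counterclockwise.
Crate: 12.6 × 9.81 = 123.6 N down at 2.19 m → arm 2.11 m, τ = 123.6 × 2.11 = 260.8 N·m counterclockwise.
Sign: 21.8 × 9.81 = 213.9 N down at 1.43 m → arm 2.87 m, τ = 213.9 × 2.87 = 613.9 N·m counterclockwise.
Net moment of the loads = 1856 N·m counterclockwise.
The upward force F acts at the left end, arm 4.3 m, giving F × 4.3 clockwise.
Balancing moments: F × 4.3 = 1856, giving F = 1856 / 4.3 = 432 N.

F ≈ 432 N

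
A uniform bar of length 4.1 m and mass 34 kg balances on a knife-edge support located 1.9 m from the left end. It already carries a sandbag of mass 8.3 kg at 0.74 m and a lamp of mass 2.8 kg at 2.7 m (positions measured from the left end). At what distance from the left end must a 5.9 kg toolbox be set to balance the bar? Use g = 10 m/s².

x ≈ 2.29 m from the left end

Take moments about the knife-edge support (at 1.9 m from the left end).
Beam weight: 34 × 10 = 340 N down at 2.05 m → arm 0.15 m, τ = 340 × 0.15 = 51 N·m clockwise.
Sandbag: 8.3 × 10 = 83 N down at 0.74 m → arm 1.16 m, τ = 83 × 1.16 = 96.28 N·m counterclockwise.
Lamp: 2.8 × 10 = 28 N down at 2.7 m → arm 0.8 m, τ = 28 × 0.8 = 22.4 N·m clockwise.
Net moment of existing loads = 22.88 N·m counterclockwise.
The toolbox weighs 5.9 × 10 = 59 N and must supply an equal clockwise moment, so its lever arm about the knife-edge support is 22.88 / 59 = 0.388 m.
That puts it at 1.9 + 0.388 = 2.29 m from the left end.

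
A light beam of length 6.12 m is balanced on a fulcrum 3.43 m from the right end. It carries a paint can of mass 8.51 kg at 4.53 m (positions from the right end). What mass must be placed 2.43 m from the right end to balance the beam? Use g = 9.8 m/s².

m ≈ 9.36 kg

About the fulcrum (at 3.43 m from the right end):
Paint can: 8.51 × 9.8 = 83.4 N down at 4.53 m → arm 1.1 m, τ = 83.4 × 1.1 = 91.74 N·m counterclockwise.
Net moment of known loads = 91.74 N·m counterclockwise.
An unknown mass m at 2.43 m has arm 1 m; its moment is m·g·1 clockwise.
Στ = 0 ⇒ m × 9.8 × 1 = 91.74 ⇒ m = 91.74 / (9.8 × 1) = 9.36 kg.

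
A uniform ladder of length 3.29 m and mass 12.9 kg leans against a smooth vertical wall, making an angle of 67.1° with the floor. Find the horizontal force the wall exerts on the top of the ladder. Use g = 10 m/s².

N_wall ≈ 27.2 N

Taking torques about the foot of the ladder:
Ladder weight 12.9×10 = 129 N acts at 1.645 m along the ladder; its horizontal arm is 1.645·cos67.1° = 0.6401 m → τ = 82.57 N·m clockwise.
Wall normal N acts horizontally at the top; its moment arm is the height L sinθ = 3.29·sin67.1° = 3.031 m, counterclockwise.
Στ = 0 ⇒ N × 3.031 = 82.57 ⇒ N = 27.2 N.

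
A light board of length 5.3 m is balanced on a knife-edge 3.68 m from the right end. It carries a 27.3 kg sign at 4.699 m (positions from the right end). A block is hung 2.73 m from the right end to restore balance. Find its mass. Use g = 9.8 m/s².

m ≈ 29.3 kg

Taking torques about the knife-edge (at 3.68 m from the right end):
Sign: 27.3 × 9.8 = 267.5 N down at 4.699 m → arm 1.019 m, τ = 267.5 × 1.019 = 272.6 N·m counterclockwise.
Net moment of known loads = 272.6 N·m counterclockwise.
An unknown mass m at 2.73 m has arm 0.95 m; its moment is m·g·0.95 clockwise.
Στ = 0 ⇒ m × 9.8 × 0.95 = 272.6 ⇒ m = 272.6 / (9.8 × 0.95) = 29.3 kg.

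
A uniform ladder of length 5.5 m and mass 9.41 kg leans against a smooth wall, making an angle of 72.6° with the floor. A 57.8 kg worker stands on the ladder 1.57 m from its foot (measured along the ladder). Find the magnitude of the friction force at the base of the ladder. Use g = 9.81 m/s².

Take moments about the foot of the ladder.
Ladder weight 9.41×9.81 = 92.31 N acts at 2.75 m along the ladder; its horizontal arm is 2.75·cos72.6° = 0.8224 m → τ = 75.92 N·m clockwise.
Worker: 57.8×9.81 = 567 N at 1.57 m → arm 0.4695 m → τ = 266.2 N·m clockwise.
Wall normal N acts horizontally at the top; its moment arm is the height L sinθ = 5.5·sin72.6° = 5.248 m, counterclockwise.
Setting net torque to zero: N × 5.248 = 342.1 → N = 65.2 N.
ΣFx = 0: friction at the foot balances the wall's push, so f = N_wall = 65.2 N.

f ≈ 65.2 N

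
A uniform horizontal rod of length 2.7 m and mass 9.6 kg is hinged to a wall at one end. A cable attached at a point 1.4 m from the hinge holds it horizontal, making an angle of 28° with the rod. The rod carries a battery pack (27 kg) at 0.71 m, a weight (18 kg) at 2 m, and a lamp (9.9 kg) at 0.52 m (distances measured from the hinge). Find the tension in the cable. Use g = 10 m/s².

Choose the hinge as the axis so the unknown hinge reaction has zero arm there.
Beam weight: 9.6 × 10 = 96 N down at 1.35 m → arm 1.35 m, τ = 96 × 1.35 = 129.6 N·m clockwise.
Battery pack: 27 × 10 = 270 N down at 0.71 m → arm 0.71 m, τ = 270 × 0.71 = 191.7 N·m clockwise.
Weight: 18 × 10 = 180 N down at 2 m → arm 2 m, τ = 180 × 2 = 360 N·m clockwise.
Lamp: 9.9 × 10 = 99 N down at 0.52 m → arm 0.52 m, τ = 99 × 0.52 = 51.48 N·m clockwise.
Total clockwise load moment = 732.8 N·m.
The cable tension T acts at 1.4 m; only its component perpendicular to the rod, T sinθ, produces torque. sin 28° = 0.4695.
Balancing moments: T × 1.4 × 0.4695 = 732.8, giving T = 732.8 / 0.6573 = 1110 N.

T ≈ 1110 N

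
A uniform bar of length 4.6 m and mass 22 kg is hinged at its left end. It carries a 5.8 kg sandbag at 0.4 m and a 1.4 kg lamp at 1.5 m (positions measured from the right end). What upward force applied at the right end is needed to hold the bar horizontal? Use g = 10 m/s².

About the left end:
Beam weight: 22 × 10 = 220 N down at 2.3 m → arm 2.3 m, τ = 220 × 2.3 = 506 N·m clockwise.
Sandbag: 5.8 × 10 = 58 N down at 0.4 m → arm 4.2 m, τ = 58 × 4.2 = 243.6 N·m clockwise.
Lamp: 1.4 × 10 = 14 N down at 1.5 m → arm 3.1 m, τ = 14 × 3.1 = 43.4 N·m clockwise.
Net moment of the loads = 793 N·m clockwise.
The upward force F acts at the right end, arm 4.6 m, giving F × 4.6 counterclockwise.
For rotational equilibrium, F × 4.6 = 793, so F = 793 / 4.6 = 172 N.

F ≈ 172 N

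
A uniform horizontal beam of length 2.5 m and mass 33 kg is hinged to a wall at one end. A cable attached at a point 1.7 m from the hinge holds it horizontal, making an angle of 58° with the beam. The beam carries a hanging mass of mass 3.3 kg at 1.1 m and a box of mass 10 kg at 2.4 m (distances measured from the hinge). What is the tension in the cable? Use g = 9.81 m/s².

T ≈ 469 N

Sum moments about the hinge (the unknown hinge reaction has zero arm there).
Beam weight: 33 × 9.81 = 323.7 N down at 1.25 m → arm 1.25 m, τ = 323.7 × 1.25 = 404.6 N·m clockwise.
Hanging mass: 3.3 × 9.81 = 32.37 N down at 1.1 m → arm 1.1 m, τ = 32.37 × 1.1 = 35.61 N·m clockwise.
Box: 10 × 9.81 = 98.1 N down at 2.4 m → arm 2.4 m, τ = 98.1 × 2.4 = 235.4 N·m clockwise.
Total clockwise load moment = 675.6 N·m.
The cable tension T acts at 1.7 m; only its component perpendicular to the beam, T sinθ, produces torque. sin 58° = 0.848.
Στ = 0 ⇒ T × 1.7 × 0.848 = 675.6 ⇒ T = 675.6 / 1.442 = 469 N.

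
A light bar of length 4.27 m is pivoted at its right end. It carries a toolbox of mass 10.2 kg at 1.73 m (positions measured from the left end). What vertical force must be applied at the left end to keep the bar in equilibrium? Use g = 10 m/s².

F ≈ 60.7 N

Choose the right end as the axis so the unknown pivot reaction has zero arm there.
Toolbox: 10.2 × 10 = 102 N down at 1.73 m → arm 2.54 m, τ = 102 × 2.54 = 259.1 N·m counterclockwise.
Net moment of the loads = 259.1 N·m counterclockwise.
The upward force F acts at the left end, arm 4.27 m, giving F × 4.27 clockwise.
Στ = 0 ⇒ F × 4.27 = 259.1 ⇒ F = 259.1 / 4.27 = 60.7 N.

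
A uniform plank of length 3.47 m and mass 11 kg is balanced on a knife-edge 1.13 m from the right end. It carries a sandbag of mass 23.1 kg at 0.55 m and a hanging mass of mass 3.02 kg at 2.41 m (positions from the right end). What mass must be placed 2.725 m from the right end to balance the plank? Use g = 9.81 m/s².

m ≈ 1.8 kg

Taking torques about the knife-edge (at 1.13 m from the right end):
Beam weight: 11 × 9.81 = 107.9 N down at 1.735 m → arm 0.605 m, τ = 107.9 × 0.605 = 65.28 N·m counterclockwise.
Sandbag: 23.1 × 9.81 = 226.6 N down at 0.55 m → arm 0.58 m, τ = 226.6 × 0.58 = 131.4 N·m clockwise.
Hanging mass: 3.02 × 9.81 = 29.63 N down at 2.41 m → arm 1.28 m, τ = 29.63 × 1.28 = 37.93 N·m counterclockwise.
Net moment of known loads = 28.19 N·m clockwise.
An unknown mass m at 2.725 m has arm 1.595 m; its moment is m·g·1.595 counterclockwise.
Setting net torque to zero: m × 9.81 × 1.595 = 28.19 → m = 28.19 / (9.81 × 1.595) = 1.8 kg.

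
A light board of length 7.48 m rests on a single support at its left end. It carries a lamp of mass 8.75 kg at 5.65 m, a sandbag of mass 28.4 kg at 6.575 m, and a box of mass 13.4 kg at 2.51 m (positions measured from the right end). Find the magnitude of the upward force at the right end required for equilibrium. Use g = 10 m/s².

F ≈ 145 N

Taking torques about the left end:
Lamp: 8.75 × 10 = 87.5 N down at 5.65 m → arm 1.83 m, τ = 87.5 × 1.83 = 160.1 N·m clockwise.
Sandbag: 28.4 × 10 = 284 N down at 6.575 m → arm 0.905 m, τ = 284 × 0.905 = 257 N·m clockwise.
Box: 13.4 × 10 = 134 N down at 2.51 m → arm 4.97 m, τ = 134 × 4.97 = 666 N·m clockwise.
Net moment of the loads = 1083 N·m clockwise.
The upward force F acts at the right end, arm 7.48 m, giving F × 7.48 counterclockwise.
Balancing moments: F × 7.48 = 1083, giving F = 1083 / 7.48 = 145 N.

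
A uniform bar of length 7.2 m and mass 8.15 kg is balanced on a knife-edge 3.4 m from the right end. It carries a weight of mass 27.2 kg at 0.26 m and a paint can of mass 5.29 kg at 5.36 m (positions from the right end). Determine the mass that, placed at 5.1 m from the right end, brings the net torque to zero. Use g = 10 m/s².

Take moments about the knife-edge (at 3.4 m from the right end).
Beam weight: 8.15 × 10 = 81.5 N down at 3.6 m → arm 0.2 m, τ = 81.5 × 0.2 = 16.3 N·m counterclockwise.
Weight: 27.2 × 10 = 272 N down at 0.26 m → arm 3.14 m, τ = 272 × 3.14 = 854.1 N·m clockwise.
Paint can: 5.29 × 10 = 52.9 N down at 5.36 m → arm 1.96 m, τ = 52.9 × 1.96 = 103.7 N·m counterclockwise.
Net moment of known loads = 734.1 N·m clockwise.
An unknown mass m at 5.1 m has arm 1.7 m; its moment is m·g·1.7 counterclockwise.
Στ = 0 ⇒ m × 10 × 1.7 = 734.1 ⇒ m = 734.1 / (10 × 1.7) = 43.2 kg.

m ≈ 43.2 kg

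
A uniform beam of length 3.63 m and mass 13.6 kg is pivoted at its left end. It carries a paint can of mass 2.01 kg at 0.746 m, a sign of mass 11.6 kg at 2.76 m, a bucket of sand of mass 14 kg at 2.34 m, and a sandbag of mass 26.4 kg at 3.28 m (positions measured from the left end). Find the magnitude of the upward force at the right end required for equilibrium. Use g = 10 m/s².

F ≈ 489 N

Take moments about the left end.
Beam weight: 13.6 × 10 = 136 N down at 1.815 m → arm 1.815 m, τ = 136 × 1.815 = 246.8 N·m clockwise.
Paint can: 2.01 × 10 = 20.1 N down at 0.746 m → arm 0.746 m, τ = 20.1 × 0.746 = 14.99 N·m clockwise.
Sign: 11.6 × 10 = 116 N down at 2.76 m → arm 2.76 m, τ = 116 × 2.76 = 320.2 N·m clockwise.
Bucket of sand: 14 × 10 = 140 N down at 2.34 m → arm 2.34 m, τ = 140 × 2.34 = 327.6 N·m clockwise.
Sandbag: 26.4 × 10 = 264 N down at 3.28 m → arm 3.28 m, τ = 264 × 3.28 = 865.9 N·m clockwise.
Net moment of the loads = 1775 N·m clockwise.
The upward force F acts at the right end, arm 3.63 m, giving F × 3.63 counterclockwise.
Στ = 0 ⇒ F × 3.63 = 1775 ⇒ F = 1775 / 3.63 = 489 N.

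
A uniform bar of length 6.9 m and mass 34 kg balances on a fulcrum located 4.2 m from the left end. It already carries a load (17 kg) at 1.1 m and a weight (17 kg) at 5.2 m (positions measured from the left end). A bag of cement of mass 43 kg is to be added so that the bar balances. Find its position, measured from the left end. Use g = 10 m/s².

x ≈ 5.62 m from the left end

Take moments about the fulcrum (at 4.2 m from the left end).
Beam weight: 34 × 10 = 340 N down at 3.45 m → arm 0.75 m, τ = 340 × 0.75 = 255 N·m counterclockwise.
Load: 17 × 10 = 170 N down at 1.1 m → arm 3.1 m, τ = 170 × 3.1 = 527 N·m counterclockwise.
Weight: 17 × 10 = 170 N down at 5.2 m → arm 1 m, τ = 170 × 1 = 170 N·m clockwise.
Net moment of existing loads = 612 N·m counterclockwise.
The bag of cement weighs 43 × 10 = 430 N and must supply an equal clockwise moment, so its lever arm about the fulcrum is 612 / 430 = 1.42 m.
That puts it at 4.2 + 1.42 = 5.62 m from the left end.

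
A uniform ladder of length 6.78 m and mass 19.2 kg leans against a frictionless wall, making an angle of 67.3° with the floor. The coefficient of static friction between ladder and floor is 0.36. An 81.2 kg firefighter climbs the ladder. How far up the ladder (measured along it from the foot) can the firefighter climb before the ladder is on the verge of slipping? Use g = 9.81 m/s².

d ≈ 6.41 m

Taking torques about the foot of the ladder:
Ladder weight 19.2×9.81 = 188.4 N acts at 3.39 m along the ladder; its horizontal arm is 3.39·cos67.3° = 1.308 m → τ = 246.4 N·m clockwise.
Firefighter weight 81.2×9.81 = 796.6 N at distance d → arm d·cos67.3° → τ = 796.6·d·0.3859 clockwise.
Wall normal N at the top has arm L sinθ = 6.255 m counterclockwise, so Στ = 0 gives N·6.255 = 246.4 + 307.4·d.
ΣFy = 0 ⇒ N_floor = 985 N, so the maximum friction is μ_s·N_floor = 0.36×985 = 354.6 N. ΣFx = 0 ⇒ N_wall = f, so at the slipping point N = 354.6 N.
Substituting: 354.6×6.255 = 246.4 + 307.4·d ⇒ d = (2218 − 246.4) / 307.4 = 6.41 m.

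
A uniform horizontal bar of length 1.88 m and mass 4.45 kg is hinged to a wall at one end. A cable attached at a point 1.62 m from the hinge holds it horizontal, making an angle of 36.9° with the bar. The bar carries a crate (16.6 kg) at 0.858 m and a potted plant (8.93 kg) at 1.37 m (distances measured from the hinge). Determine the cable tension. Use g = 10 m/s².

Take moments about the hinge.
Beam weight: 4.45 × 10 = 44.5 N down at 0.94 m → arm 0.94 m, τ = 44.5 × 0.94 = 41.83 N·m clockwise.
Crate: 16.6 × 10 = 166 N down at 0.858 m → arm 0.858 m, τ = 166 × 0.858 = 142.4 N·m clockwise.
Potted plant: 8.93 × 10 = 89.3 N down at 1.37 m → arm 1.37 m, τ = 89.3 × 1.37 = 122.3 N·m clockwise.
Total clockwise load moment = 306.5 N·m.
The cable tension T acts at 1.62 m; only its component perpendicular to the bar, T sinθ, produces torque. sin 36.9° = 0.6004.
Στ = 0 ⇒ T × 1.62 × 0.6004 = 306.5 ⇒ T = 306.5 / 0.9726 = 315 N.

T ≈ 315 N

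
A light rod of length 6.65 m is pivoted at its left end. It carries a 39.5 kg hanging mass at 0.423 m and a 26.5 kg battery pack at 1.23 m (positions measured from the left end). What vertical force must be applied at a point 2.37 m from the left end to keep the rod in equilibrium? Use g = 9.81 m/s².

Taking torques about the left end:
Hanging mass: 39.5 × 9.81 = 387.5 N down at 0.423 m → arm 0.423 m, τ = 387.5 × 0.423 = 163.9 N·m clockwise.
Battery pack: 26.5 × 9.81 = 260 N down at 1.23 m → arm 1.23 m, τ = 260 × 1.23 = 319.8 N·m clockwise.
Net moment of the loads = 483.7 N·m clockwise.
The upward force F acts at a point 2.37 m from the left end, arm 2.37 m, giving F × 2.37 counterclockwise.
Setting net torque to zero: F × 2.37 = 483.7 → F = 483.7 / 2.37 = 204 N.

F ≈ 204 N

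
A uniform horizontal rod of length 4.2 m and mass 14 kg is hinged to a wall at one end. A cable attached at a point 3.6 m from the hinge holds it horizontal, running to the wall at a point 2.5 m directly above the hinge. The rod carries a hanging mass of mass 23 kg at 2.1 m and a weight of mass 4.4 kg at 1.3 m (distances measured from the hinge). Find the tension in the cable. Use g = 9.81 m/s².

T ≈ 399 N

Sum moments about the hinge (the unknown hinge reaction has zero arm there).
Beam weight: 14 × 9.81 = 137.3 N down at 2.1 m → arm 2.1 m, τ = 137.3 × 2.1 = 288.3 N·m clockwise.
Hanging mass: 23 × 9.81 = 225.6 N down at 2.1 m → arm 2.1 m, τ = 225.6 × 2.1 = 473.8 N·m clockwise.
Weight: 4.4 × 9.81 = 43.16 N down at 1.3 m → arm 1.3 m, τ = 43.16 × 1.3 = 56.11 N·m clockwise.
Total clockwise load moment = 818.2 N·m.
The cable tension T acts at 3.6 m; only its component perpendicular to the rod, T sinθ, produces torque. sinθ = h/√(h²+d²) = 2.5/√(2.5²+3.6²) = 0.5704.
Στ = 0 ⇒ T × 3.6 × 0.5704 = 818.2 ⇒ T = 818.2 / 2.053 = 399 N.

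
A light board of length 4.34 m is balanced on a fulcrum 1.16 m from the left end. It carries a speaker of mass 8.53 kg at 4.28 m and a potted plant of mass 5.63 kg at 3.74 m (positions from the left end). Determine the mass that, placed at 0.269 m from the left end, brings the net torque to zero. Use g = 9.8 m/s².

m ≈ 46.2 kg

Choose the fulcrum (at 1.16 m from the left end) as the axis so the support reaction has zero arm there.
Speaker: 8.53 × 9.8 = 83.59 N down at 4.28 m → arm 3.12 m, τ = 83.59 × 3.12 = 260.8 N·m clockwise.
Potted plant: 5.63 × 9.8 = 55.17 N down at 3.74 m → arm 2.58 m, τ = 55.17 × 2.58 = 142.3 N·m clockwise.
Net moment of known loads = 403.1 N·m clockwise.
An unknown mass m at 0.269 m has arm 0.891 m; its moment is m·g·0.891 counterclockwise.
Στ = 0 ⇒ m × 9.8 × 0.891 = 403.1 ⇒ m = 403.1 / (9.8 × 0.891) = 46.2 kg.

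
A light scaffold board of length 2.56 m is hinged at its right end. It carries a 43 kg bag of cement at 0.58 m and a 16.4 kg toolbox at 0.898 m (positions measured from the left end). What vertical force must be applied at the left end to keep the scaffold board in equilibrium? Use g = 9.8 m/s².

F ≈ 430 N

Choose the right end as the axis so the unknown pivot reaction has zero arm there.
Bag of cement: 43 × 9.8 = 421.4 N down at 0.58 m → arm 1.98 m, τ = 421.4 × 1.98 = 834.4 N·m counterclockwise.
Toolbox: 16.4 × 9.8 = 160.7 N down at 0.898 m → arm 1.662 m, τ = 160.7 × 1.662 = 267.1 N·m counterclockwise.
Net moment of the loads = 1102 N·m counterclockwise.
The upward force F acts at the left end, arm 2.56 m, giving F × 2.56 clockwise.
Στ = 0 ⇒ F × 2.56 = 1102 ⇒ F = 1102 / 2.56 = 430 N.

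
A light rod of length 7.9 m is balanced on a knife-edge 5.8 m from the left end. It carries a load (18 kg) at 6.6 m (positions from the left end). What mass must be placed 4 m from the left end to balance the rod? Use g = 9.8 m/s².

Take moments about the knife-edge (at 5.8 m from the left end).
Load: 18 × 9.8 = 176.4 N down at 6.6 m → arm 0.8 m, τ = 176.4 × 0.8 = 141.1 N·m clockwise.
Net moment of known loads = 141.1 N·m clockwise.
An unknown mass m at 4 m has arm 1.8 m; its moment is m·g·1.8 counterclockwise.
For rotational equilibrium, m × 9.8 × 1.8 = 141.1, so m = 141.1 / (9.8 × 1.8) = 8 kg.

m ≈ 8 kg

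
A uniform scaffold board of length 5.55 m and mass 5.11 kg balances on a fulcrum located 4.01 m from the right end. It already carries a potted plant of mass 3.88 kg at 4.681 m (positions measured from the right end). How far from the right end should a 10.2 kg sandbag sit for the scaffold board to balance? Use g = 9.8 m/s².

x ≈ 4.37 m from the right end

Sum moments about the fulcrum (at 4.01 m from the right end) (the support reaction has zero arm there).
Beam weight: 5.11 × 9.8 = 50.08 N down at 2.775 m → arm 1.235 m, τ = 50.08 × 1.235 = 61.85 N·m clockwise.
Potted plant: 3.88 × 9.8 = 38.02 N down at 4.681 m → arm 0.671 m, τ = 38.02 × 0.671 = 25.51 N·m counterclockwise.
Net moment of existing loads = 36.34 N·m clockwise.
The sandbag weighs 10.2 × 9.8 = 99.96 N and must supply an equal counterclockwise moment, so its lever arm about the fulcrum is 36.34 / 99.96 = 0.364 m.
That puts it at 4.01 + 0.364 = 4.37 m from the right end.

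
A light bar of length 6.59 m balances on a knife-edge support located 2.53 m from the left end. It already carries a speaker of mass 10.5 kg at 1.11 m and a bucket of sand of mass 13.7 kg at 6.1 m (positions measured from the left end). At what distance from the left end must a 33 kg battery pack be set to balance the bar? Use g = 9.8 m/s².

x ≈ 1.5 m from the left end

Choose the knife-edge support (at 2.53 m from the left end) as the axis so the support reaction has zero arm there.
Speaker: 10.5 × 9.8 = 102.9 N down at 1.11 m → arm 1.42 m, τ = 102.9 × 1.42 = 146.1 N·m counterclockwise.
Bucket of sand: 13.7 × 9.8 = 134.3 N down at 6.1 m → arm 3.57 m, τ = 134.3 × 3.57 = 479.5 N·m clockwise.
Net moment of existing loads = 333.4 N·m clockwise.
The battery pack weighs 33 × 9.8 = 323.4 N and must supply an equal counterclockwise moment, so its lever arm about the knife-edge support is 333.4 / 323.4 = 1.03 m.
That puts it at 2.53 − 1.03 = 1.5 m from the left end.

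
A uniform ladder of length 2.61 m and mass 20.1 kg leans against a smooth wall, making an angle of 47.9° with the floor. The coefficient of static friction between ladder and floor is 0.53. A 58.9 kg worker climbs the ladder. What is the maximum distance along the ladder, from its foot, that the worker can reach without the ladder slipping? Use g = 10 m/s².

d ≈ 1.61 m

Sum moments about the foot of the ladder (the floor normal and friction both act there and drop out).
Ladder weight 20.1×10 = 201 N acts at 1.305 m along the ladder; its horizontal arm is 1.305·cos47.9° = 0.8749 m → τ = 175.9 N·m clockwise.
Worker weight 58.9×10 = 589 N at distance d → arm d·cos47.9° → τ = 589·d·0.6704 clockwise.
Wall normal N at the top has arm L sinθ = 1.937 m counterclockwise, so Στ = 0 gives N·1.937 = 175.9 + 394.9·d.
ΣFy = 0 ⇒ N_floor = 790 N, so the maximum friction is μ_s·N_floor = 0.53×790 = 418.7 N. ΣFx = 0 ⇒ N_wall = f, so at the slipping point N = 418.7 N.
Substituting: 418.7×1.937 = 175.9 + 394.9·d ⇒ d = (811 − 175.9) / 394.9 = 1.61 m.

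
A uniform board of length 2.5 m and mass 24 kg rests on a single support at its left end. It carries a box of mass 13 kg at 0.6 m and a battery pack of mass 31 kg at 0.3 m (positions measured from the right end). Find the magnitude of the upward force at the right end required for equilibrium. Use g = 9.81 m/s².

Taking torques about the left end:
Beam weight: 24 × 9.81 = 235.4 N down at 1.25 m → arm 1.25 m, τ = 235.4 × 1.25 = 294.2 N·m clockwise.
Box: 13 × 9.81 = 127.5 N down at 0.6 m → arm 1.9 m, τ = 127.5 × 1.9 = 242.2 N·m clockwise.
Battery pack: 31 × 9.81 = 304.1 N down at 0.3 m → arm 2.2 m, τ = 304.1 × 2.2 = 669 N·m clockwise.
Net moment of the loads = 1205 N·m clockwise.
The upward force F acts at the right end, arm 2.5 m, giving F × 2.5 counterclockwise.
Balancing moments: F × 2.5 = 1205, giving F = 1205 / 2.5 = 482 N.

F ≈ 482 N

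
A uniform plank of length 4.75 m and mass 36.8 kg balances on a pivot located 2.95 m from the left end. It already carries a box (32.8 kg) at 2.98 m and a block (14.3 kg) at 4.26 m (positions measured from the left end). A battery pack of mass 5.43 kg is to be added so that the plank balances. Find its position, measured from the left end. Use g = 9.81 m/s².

x ≈ 3.22 m from the left end

Taking torques about the pivot (at 2.95 m from the left end):
Beam weight: 36.8 × 9.81 = 361 N down at 2.375 m → arm 0.575 m, τ = 361 × 0.575 = 207.6 N·m counterclockwise.
Box: 32.8 × 9.81 = 321.8 N down at 2.98 m → arm 0.03 m, τ = 321.8 × 0.03 = 9.654 N·m clockwise.
Block: 14.3 × 9.81 = 140.3 N down at 4.26 m → arm 1.31 m, τ = 140.3 × 1.31 = 183.8 N·m clockwise.
Net moment of existing loads = 14.15 N·m counterclockwise.
The battery pack weighs 5.43 × 9.81 = 53.27 N and must supply an equal clockwise moment, so its lever arm about the pivot is 14.15 / 53.27 = 0.266 m.
That puts it at 2.95 + 0.266 = 3.22 m from the left end.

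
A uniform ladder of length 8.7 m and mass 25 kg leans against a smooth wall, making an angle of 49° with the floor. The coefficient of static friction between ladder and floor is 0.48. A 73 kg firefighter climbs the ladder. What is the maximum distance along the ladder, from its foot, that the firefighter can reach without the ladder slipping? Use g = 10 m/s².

Taking torques about the foot of the ladder:
Ladder weight 25×10 = 250 N acts at 4.35 m along the ladder; its horizontal arm is 4.35·cos49° = 2.854 m → τ = 713.5 N·m clockwise.
Firefighter weight 73×10 = 730 N at distance d → arm d·cos49° → τ = 730·d·0.6561 clockwise.
Wall normal N at the top has arm L sinθ = 6.566 m counterclockwise, so Στ = 0 gives N·6.566 = 713.5 + 479·d.
ΣFy = 0 ⇒ N_floor = 980 N, so the maximum friction is μ_s·N_floor = 0.48×980 = 470.4 N. ΣFx = 0 ⇒ N_wall = f, so at the slipping point N = 470.4 N.
Substituting: 470.4×6.566 = 713.5 + 479·d ⇒ d = (3089 − 713.5) / 479 = 4.96 m.

d ≈ 4.96 m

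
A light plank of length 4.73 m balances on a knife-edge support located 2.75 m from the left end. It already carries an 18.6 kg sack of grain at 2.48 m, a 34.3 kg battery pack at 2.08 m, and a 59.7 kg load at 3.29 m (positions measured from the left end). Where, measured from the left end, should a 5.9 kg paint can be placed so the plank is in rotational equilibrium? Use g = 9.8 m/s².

Taking torques about the knife-edge support (at 2.75 m from the left end):
Sack of grain: 18.6 × 9.8 = 182.3 N down at 2.48 m → arm 0.27 m, τ = 182.3 × 0.27 = 49.22 N·m counterclockwise.
Battery pack: 34.3 × 9.8 = 336.1 N down at 2.08 m → arm 0.67 m, τ = 336.1 × 0.67 = 225.2 N·m counterclockwise.
Load: 59.7 × 9.8 = 585.1 N down at 3.29 m → arm 0.54 m, τ = 585.1 × 0.54 = 316 N·m clockwise.
Net moment of existing loads = 41.58 N·m clockwise.
The paint can weighs 5.9 × 9.8 = 57.82 N and must supply an equal counterclockwise moment, so its lever arm about the knife-edge support is 41.58 / 57.82 = 0.719 m.
That puts it at 2.75 − 0.719 = 2.03 m from the left end.

x ≈ 2.03 m from the left end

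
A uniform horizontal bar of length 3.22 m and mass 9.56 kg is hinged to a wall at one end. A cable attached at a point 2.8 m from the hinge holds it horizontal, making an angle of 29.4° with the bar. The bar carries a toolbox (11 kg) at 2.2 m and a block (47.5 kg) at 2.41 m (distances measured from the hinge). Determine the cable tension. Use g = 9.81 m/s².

T ≈ 1100 N

Taking torques about the hinge:
Beam weight: 9.56 × 9.81 = 93.78 N down at 1.61 m → arm 1.61 m, τ = 93.78 × 1.61 = 151 N·m clockwise.
Toolbox: 11 × 9.81 = 107.9 N down at 2.2 m → arm 2.2 m, τ = 107.9 × 2.2 = 237.4 N·m clockwise.
Block: 47.5 × 9.81 = 466 N down at 2.41 m → arm 2.41 m, τ = 466 × 2.41 = 1123 N·m clockwise.
Total clockwise load moment = 1511 N·m.
The cable tension T acts at 2.8 m; only its component perpendicular to the bar, T sinθ, produces torque. sin 29.4° = 0.4909.
For rotational equilibrium, T × 2.8 × 0.4909 = 1511, so T = 1511 / 1.375 = 1100 N.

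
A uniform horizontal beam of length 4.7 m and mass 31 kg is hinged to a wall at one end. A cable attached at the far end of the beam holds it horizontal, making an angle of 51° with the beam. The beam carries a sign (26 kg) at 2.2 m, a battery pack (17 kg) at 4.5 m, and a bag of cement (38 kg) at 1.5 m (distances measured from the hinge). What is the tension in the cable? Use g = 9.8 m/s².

Take moments about the hinge.
Beam weight: 31 × 9.8 = 303.8 N down at 2.35 m → arm 2.35 m, τ = 303.8 × 2.35 = 713.9 N·m clockwise.
Sign: 26 × 9.8 = 254.8 N down at 2.2 m → arm 2.2 m, τ = 254.8 × 2.2 = 560.6 N·m clockwise.
Battery pack: 17 × 9.8 = 166.6 N down at 4.5 m → arm 4.5 m, τ = 166.6 × 4.5 = 749.7 N·m clockwise.
Bag of cement: 38 × 9.8 = 372.4 N down at 1.5 m → arm 1.5 m, τ = 372.4 × 1.5 = 558.6 N·m clockwise.
Total clockwise load moment = 2583 N·m.
The cable tension T acts at 4.7 m; only its component perpendicular to the beam, T sinθ, produces torque. sin 51° = 0.7771.
Setting net torque to zero: T × 4.7 × 0.7771 = 2583 → T = 2583 / 3.652 = 707 N.

T ≈ 707 N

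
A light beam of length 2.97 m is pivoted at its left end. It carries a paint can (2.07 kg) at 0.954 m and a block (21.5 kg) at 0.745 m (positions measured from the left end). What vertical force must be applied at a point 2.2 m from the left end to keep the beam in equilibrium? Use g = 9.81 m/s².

F ≈ 80.2 N

About the left end:
Paint can: 2.07 × 9.81 = 20.31 N down at 0.954 m → arm 0.954 m, τ = 20.31 × 0.954 = 19.38 N·m clockwise.
Block: 21.5 × 9.81 = 210.9 N down at 0.745 m → arm 0.745 m, τ = 210.9 × 0.745 = 157.1 N·m clockwise.
Net moment of the loads = 176.5 N·m clockwise.
The upward force F acts at a point 2.2 m from the left end, arm 2.2 m, giving F × 2.2 counterclockwise.
For rotational equilibrium, F × 2.2 = 176.5, so F = 176.5 / 2.2 = 80.2 N.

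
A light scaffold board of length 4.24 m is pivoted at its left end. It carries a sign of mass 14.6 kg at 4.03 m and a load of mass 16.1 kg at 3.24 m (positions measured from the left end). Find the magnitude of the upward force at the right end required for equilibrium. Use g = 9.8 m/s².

Take moments about the left end.
Sign: 14.6 × 9.8 = 143.1 N down at 4.03 m → arm 4.03 m, τ = 143.1 × 4.03 = 576.7 N·m clockwise.
Load: 16.1 × 9.8 = 157.8 N down at 3.24 m → arm 3.24 m, τ = 157.8 × 3.24 = 511.3 N·m clockwise.
Net moment of the loads = 1088 N·m clockwise.
The upward force F acts at the right end, arm 4.24 m, giving F × 4.24 counterclockwise.
Setting net torque to zero: F × 4.24 = 1088 → F = 1088 / 4.24 = 257 N.

F ≈ 257 N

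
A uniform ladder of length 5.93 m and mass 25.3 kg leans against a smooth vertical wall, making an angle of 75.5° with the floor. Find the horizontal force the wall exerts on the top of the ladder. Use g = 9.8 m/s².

About the foot of the ladder:
Ladder weight 25.3×9.8 = 247.9 N acts at 2.965 m along the ladder; its horizontal arm is 2.965·cos75.5° = 0.7424 m → τ = 184 N·m clockwise.
Wall normal N acts horizontally at the top; its moment arm is the height L sinθ = 5.93·sin75.5° = 5.741 m, counterclockwise.
Στ = 0 ⇒ N × 5.741 = 184 ⇒ N = 32.1 N.

N_wall ≈ 32.1 N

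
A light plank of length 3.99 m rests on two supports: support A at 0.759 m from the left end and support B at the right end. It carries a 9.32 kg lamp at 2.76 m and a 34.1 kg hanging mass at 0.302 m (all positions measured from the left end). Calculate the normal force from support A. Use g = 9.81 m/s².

Taking torques about support B:
Lamp: 9.32 × 9.81 = 91.43 N down at 2.76 m → arm 1.23 m, τ = 91.43 × 1.23 = 112.5 N·m counterclockwise.
Hanging mass: 34.1 × 9.81 = 334.5 N down at 0.302 m → arm 3.688 m, τ = 334.5 × 3.688 = 1234 N·m counterclockwise.
Net load moment about support B = 1346 N·m counterclockwise.
Reaction R at support A is upward at 0.759 m, arm 3.231 m → moment R × 3.231 clockwise.
Στ = 0 ⇒ R × 3.231 = 1346 ⇒ R = 417 N.

R_A ≈ 417 N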